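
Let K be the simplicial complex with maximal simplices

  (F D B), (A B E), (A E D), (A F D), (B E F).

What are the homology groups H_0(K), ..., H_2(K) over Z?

H_0 = Z,  H_1 = Z,  H_2 = 0.

Order the vertices as A < B < D < E < F. Listing each simplex with vertices in this order, K has dimension 2 with simplices:

  0-simplices (5): A, B, D, E, F
  1-simplices (10): AB, AD, AE, AF, BD, BE, BF, DE, DF, EF
  2-simplices (5): ABE, ADE, ADF, BDF, BEF

so the chain groups are C_0 ≅ Z^5, C_1 ≅ Z^10, C_2 ≅ Z^5.

∂_1: C_1 → C_0 sends each edge [p,q] (with p < q) to q − p. For instance
  ∂AB = B − A.
The resulting 5×10 matrix has rank 4, and its Smith normal form has invariant factors (1,1,1,1).

The boundary map ∂_2: C_2 → C_1 maps a triangle to the signed sum of its edges. For instance
  ∂ADF = DF − AF + AD,
  ∂ADE = DE − AE + AD.
As a 10×5 matrix over Z this has rank 5, with invariant factors (1,1,1,1,1).

Reading off H_k = ker ∂_k / im ∂_{k+1}:

  H_0: rank C_0 − rank ∂_1 = 5 − 4 = 1, and the invariant factors of ∂_1 are all 1, so H_0 = Z.
  H_1: rank ker ∂_1 − rank ∂_2 = (10 − 4) − 5 = 1, and the invariant factors of ∂_2 are all 1, so H_1 = Z.
  H_2: rank ker ∂_2 − rank ∂_3 = (5 − 5) − 0 = 0, and there is no ∂_3, so H_2 = 0.

(K is a triangulation of the Möbius band.)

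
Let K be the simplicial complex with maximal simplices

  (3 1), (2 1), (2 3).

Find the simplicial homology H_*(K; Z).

H_0 = Z,  H_1 = Z.

K has 3 vertices, 3 edges.
rank ∂_0 = 0, rank ∂_1 = 2 ⇒ b_0 = 3 − 0 − 2 = 1; all invariant factors of ∂_1 are 1 so no torsion. So H_0 ≅ Z.
rank ∂_1 = 2, rank ∂_2 = 0 ⇒ b_1 = 3 − 2 − 0 = 1. So H_1 ≅ Z.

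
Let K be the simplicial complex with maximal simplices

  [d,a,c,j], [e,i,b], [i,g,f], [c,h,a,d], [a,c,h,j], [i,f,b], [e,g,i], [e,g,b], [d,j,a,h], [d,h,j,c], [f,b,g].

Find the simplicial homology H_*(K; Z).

H_0 ≅ Z^2,  H_1 = 0,  H_2 ≅ Z,  H_3 ≅ Z.

Fix the vertex order a < b < c < d < e < f < g < h < i < j and write every simplex with vertices in increasing order. Then dim K = 3 and the simplices of K are:

  0-simplices (10): a, b, c, d, e, f, g, h, i, j
  1-simplices (19): ac, ad, ah, aj, be, bf, bg, bi, cd, ch, cj, dh, dj, eg, ei, fg, fi, gi, hj
  2-simplices (16): acd, ach, acj, adh, adj, ahj, beg, bei, bfg, bfi, cdh, cdj, chj, dhj, egi, fgi
  3-simplices (5): acdh, acdj, achj, adhj, cdhj

giving chain groups C_0 ≅ Z^10, C_1 ≅ Z^19, C_2 ≅ Z^16, C_3 ≅ Z^5.

∂_1: C_1 → C_0 is given by ∂[p,q] = [q] − [p]. For instance
  ∂bf = f − b.
The 10×19 boundary matrix has rank 8 and Smith normal form diag(1,1,1,1,1,1,1,1).

The boundary map ∂_2: C_2 → C_1 acts by ∂[p,q,r] = [q,r] − [p,r] + [p,q]. For instance
  ∂cdj = dj − cj + cd,
  ∂bfg = fg − bg + bf.
As a 19×16 matrix over Z this has rank 11, with invariant factors (1,1,1,1,1,1,1,1,1,1,1).

The boundary map ∂_3: C_3 → C_2 sends each 3-simplex σ to the alternating sum Σ_i (−1)^i (σ with its i-th vertex removed). For instance
  ∂achj = chj − ahj + acj − ach,
  ∂acdh = cdh − adh + ach − acd.
The resulting 16×5 matrix has rank 4, and its Smith normal form has invariant factors (1,1,1,1).

Now H_k = ker ∂_k / im ∂_{k+1}, so:

  H_0: rank C_0 − rank ∂_1 = 10 − 8 = 2, and the invariant factors of ∂_1 are all 1, so H_0 ≅ Z^2.
  H_1: rank ker ∂_1 − rank ∂_2 = (19 − 8) − 11 = 0, and the invariant factors of ∂_2 are all 1, so H_1 ≅ 0.
  H_2: rank ker ∂_2 − rank ∂_3 = (16 − 11) − 4 = 1, and the invariant factors of ∂_3 are all 1, so H_2 ≅ Z.
  H_3: rank ker ∂_3 − rank ∂_4 = (5 − 4) − 0 = 1, and there is no ∂_4, so H_3 ≅ Z.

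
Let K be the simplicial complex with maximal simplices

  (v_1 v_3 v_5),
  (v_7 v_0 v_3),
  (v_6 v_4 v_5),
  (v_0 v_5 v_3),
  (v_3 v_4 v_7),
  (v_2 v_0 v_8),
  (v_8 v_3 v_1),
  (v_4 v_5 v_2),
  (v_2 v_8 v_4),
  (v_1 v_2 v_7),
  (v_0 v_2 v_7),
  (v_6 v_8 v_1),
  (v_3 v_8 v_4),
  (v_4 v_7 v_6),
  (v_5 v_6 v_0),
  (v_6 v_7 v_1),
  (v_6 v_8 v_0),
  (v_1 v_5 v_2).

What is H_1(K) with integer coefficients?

Take the total order v_0 < v_1 < v_2 < v_3 < v_4 < v_5 < v_6 < v_7 < v_8 on the vertex set. Then K (dimension 2) consists of the simplices:

  0-simplices (9): [v_0], [v_1], [v_2], [v_3], [v_4], [v_5], [v_6], [v_7], [v_8]
  1-simplices (27): (27 of them)
  2-simplices (18): (18 of them)

giving chain groups C_0 ≅ Z^9, C_1 ≅ Z^27, C_2 ≅ Z^18.

Boundary ∂_1: C_1 → C_0 is given by ∂[p,q] = [q] − [p].
This gives a 9×27 integer matrix of rank 8; reducing to Smith normal form yields diagonal entries (1,1,1,1,1,1,1,1).

∂_2: C_2 → C_1 maps a triangle to the signed sum of its edges. For instance
  ∂[v_1,v_3,v_8] = [v_3,v_8] − [v_1,v_8] + [v_1,v_3],
  ∂[v_1,v_2,v_5] = [v_2,v_5] − [v_1,v_5] + [v_1,v_2].
This gives a 27×18 integer matrix of rank 17; reducing to Smith normal form yields diagonal entries (1,1,1,1,1,1,1,1,1,1,1,1,1,1,1,1,1).

Now H_k = ker ∂_k / im ∂_{k+1}, so:

  H_1: rank ker ∂_1 − rank ∂_2 = (27 − 8) − 17 = 2, and the invariant factors of ∂_2 are all 1, so H_1 ≅ Z^2.

H_1 ≅ Z^2.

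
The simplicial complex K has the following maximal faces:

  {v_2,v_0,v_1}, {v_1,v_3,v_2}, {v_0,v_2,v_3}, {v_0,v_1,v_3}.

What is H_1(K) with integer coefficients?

H_1 = 0.

Take the total order v_0 < v_1 < v_2 < v_3 on the vertex set. Then K (dimension 2) consists of the simplices:

  0-simplices (4): [v_0], [v_1], [v_2], [v_3]
  1-simplices (6): [v_0,v_1], [v_0,v_2], [v_0,v_3], [v_1,v_2], [v_1,v_3], [v_2,v_3]
  2-simplices (4): [v_0,v_1,v_2], [v_0,v_1,v_3], [v_0,v_2,v_3], [v_1,v_2,v_3]

giving chain groups C_0 ≅ Z^4, C_1 ≅ Z^6, C_2 ≅ Z^4.

The boundary map ∂_1: C_1 → C_0 is given by ∂[p,q] = [q] − [p]. For instance
  ∂[v_0,v_2] = [v_2] − [v_0].
The 4×6 boundary matrix has rank 3 and Smith normal form diag(1,1,1).

The boundary map ∂_2: C_2 → C_1 acts by ∂[p,q,r] = [q,r] − [p,r] + [p,q]. For instance
  ∂[v_0,v_1,v_3] = [v_1,v_3] − [v_0,v_3] + [v_0,v_1],
  ∂[v_0,v_2,v_3] = [v_2,v_3] − [v_0,v_3] + [v_0,v_2].
As a 6×4 matrix over Z this has rank 3, with invariant factors (1,1,1).

Computing H_k = (kernel of ∂_k) / (image of ∂_{k+1}):

  H_1: rank ker ∂_1 − rank ∂_2 = (6 − 3) − 3 = 0, and the invariant factors of ∂_2 are all 1, so H_1 ≅ 0.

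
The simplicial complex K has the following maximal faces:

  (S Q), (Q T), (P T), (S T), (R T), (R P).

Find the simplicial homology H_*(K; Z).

Fix the vertex order P < Q < R < S < T and write every simplex with vertices in increasing order. Then dim K = 1 and the simplices of K are:

  0-simplices (5): P, Q, R, S, T
  1-simplices (6): PR, PT, QS, QT, RT, ST

giving chain groups C_0 ≅ Z^5, C_1 ≅ Z^6.

The boundary map ∂_1: C_1 → C_0 is given by ∂[p,q] = [q] − [p].
The 5×6 boundary matrix has rank 4 and Smith normal form diag(1,1,1,1).

Now H_k = ker ∂_k / im ∂_{k+1}, so:

  H_0: rank C_0 − rank ∂_1 = 5 − 4 = 1, and the invariant factors of ∂_1 are all 1, so H_0 = Z.
  H_1: rank ker ∂_1 − rank ∂_2 = (6 − 4) − 0 = 2, and there is no ∂_2, so H_1 = Z^2.

As a check, the Euler characteristic is 5 − 6 = -1, which agrees with 1 − 2 = -1.

H_0 ≅ Z,  H_1 ≅ Z^2.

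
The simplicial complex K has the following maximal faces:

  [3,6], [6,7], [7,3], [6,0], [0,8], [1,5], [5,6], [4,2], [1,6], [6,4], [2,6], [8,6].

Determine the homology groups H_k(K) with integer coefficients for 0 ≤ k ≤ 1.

H_0 ≅ Z,  H_1 ≅ Z^4.

Fix the vertex order 0 < 1 < 2 < 3 < 4 < 5 < 6 < 7 < 8 and write every simplex with vertices in increasing order. Then dim K = 1 and the simplices of K are:

  0-simplices (9): [0], [1], [2], [3], [4], [5], [6], [7], [8]
  1-simplices (12): [0,6], [0,8], [1,5], [1,6], [2,4], [2,6], [3,6], [3,7], [4,6], [5,6], [6,7], [6,8]

giving chain groups C_0 ≅ Z^9, C_1 ≅ Z^12.

∂_1: C_1 → C_0 maps an edge to its endpoints' difference, ∂[p,q] = q − p. For instance
  ∂[0,8] = [8] − [0].
This gives a 9×12 integer matrix of rank 8; reducing to Smith normal form yields diagonal entries (1,1,1,1,1,1,1,1).

From H_k ≅ ker(∂_k) / im(∂_{k+1}) we obtain:

  H_0: rank C_0 − rank ∂_1 = 9 − 8 = 1, and the invariant factors of ∂_1 are all 1, so H_0 = Z.
  H_1: rank ker ∂_1 − rank ∂_2 = (12 − 8) − 0 = 4, and there is no ∂_2, so H_1 = Z^4.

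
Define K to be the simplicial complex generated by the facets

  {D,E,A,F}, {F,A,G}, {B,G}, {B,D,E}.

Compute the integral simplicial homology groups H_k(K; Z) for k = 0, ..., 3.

H_0 ≅ Z,  H_1 ≅ Z,  H_2 = 0,  H_3 = 0.

Order the vertices as A < B < D < E < F < G. Listing each simplex with vertices in this order, K has dimension 3 with simplices:

  0-simplices (6): A, B, D, E, F, G
  1-simplices (11): AD, AE, AF, AG, BD, BE, BG, DE, DF, EF, FG
  2-simplices (6): ADE, ADF, AEF, AFG, BDE, DEF
  3-simplices (1): ADEF

so the chain groups are C_0 ≅ Z^6, C_1 ≅ Z^11, C_2 ≅ Z^6, C_3 ≅ Z^1.

The boundary map ∂_1: C_1 → C_0 maps an edge to its endpoints' difference, ∂[p,q] = q − p.
The resulting 6×11 matrix has rank 5, and its Smith normal form has invariant factors (1,1,1,1,1).

Boundary ∂_2: C_2 → C_1 sends each 2-simplex [p,q,r] to [q,r] − [p,r] + [p,q]. For instance
  ∂ADE = DE − AE + AD,
  ∂AEF = EF − AF + AE.
The resulting 11×6 matrix has rank 5, and its Smith normal form has invariant factors (1,1,1,1,1).

The boundary map ∂_3: C_3 → C_2 sends each 3-simplex σ to the alternating sum Σ_i (−1)^i (σ with its i-th vertex removed). For instance
  ∂ADEF = DEF − AEF + ADF − ADE.
As a 6×1 matrix over Z this has rank 1, with invariant factors (1).

Now H_k = ker ∂_k / im ∂_{k+1}, so:

  H_0: rank C_0 − rank ∂_1 = 6 − 5 = 1, and the invariant factors of ∂_1 are all 1, so H_0 ≅ Z.
  H_1: rank ker ∂_1 − rank ∂_2 = (11 − 5) − 5 = 1, and the invariant factors of ∂_2 are all 1, so H_1 ≅ Z.
  H_2: rank ker ∂_2 − rank ∂_3 = (6 − 5) − 1 = 0, and the invariant factors of ∂_3 are all 1, so H_2 ≅ 0.
  H_3: rank ker ∂_3 − rank ∂_4 = (1 − 1) − 0 = 0, and there is no ∂_4, so H_3 ≅ 0.

As a check, the Euler characteristic is 6 − 11 + 6 − 1 = 0, which agrees with 1 − 1 + 0 − 0 = 0.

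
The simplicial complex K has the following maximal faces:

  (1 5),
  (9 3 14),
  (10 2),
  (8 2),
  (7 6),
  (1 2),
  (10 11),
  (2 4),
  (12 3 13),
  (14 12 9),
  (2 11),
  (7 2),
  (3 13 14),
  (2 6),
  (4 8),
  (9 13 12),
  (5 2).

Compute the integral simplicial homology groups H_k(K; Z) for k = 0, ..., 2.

H_0 ≅ Z^2,  H_1 ≅ Z^5,  H_2 = 0.

Fix the vertex order 1 < 2 < 3 < 4 < 5 < 6 < 7 < 8 < 9 < 10 < 11 < 12 < 13 < 14 and write every simplex with vertices in increasing order. Then dim K = 2 and the simplices of K are:

  0-simplices (14): [1], [2], [3], [4], [5], [6], [7], [8], [9], [10], [11], [12], [13], [14]
  1-simplices (22): (22 of them)
  2-simplices (5): [3,9,14], [3,12,13], [3,13,14], [9,12,13], [9,12,14]

Hence C_0 ≅ Z^14, C_1 ≅ Z^22, C_2 ≅ Z^5.

Boundary ∂_1: C_1 → C_0 maps an edge to its endpoints' difference, ∂[p,q] = q − p. For instance
  ∂[10,11] = [11] − [10].
As a 14×22 matrix over Z this has rank 12, with invariant factors (1,1,1,1,1,1,1,1,1,1,1,1).

The boundary map ∂_2: C_2 → C_1 acts by ∂[p,q,r] = [q,r] − [p,r] + [p,q]. For instance
  ∂[3,13,14] = [13,14] − [3,14] + [3,13],
  ∂[3,12,13] = [12,13] − [3,13] + [3,12].
As a 22×5 matrix over Z this has rank 5, with invariant factors (1,1,1,1,1).

Reading off H_k = ker ∂_k / im ∂_{k+1}:

  H_0: rank C_0 − rank ∂_1 = 14 − 12 = 2, and the invariant factors of ∂_1 are all 1, so H_0 ≅ Z^2.
  H_1: rank ker ∂_1 − rank ∂_2 = (22 − 12) − 5 = 5, and the invariant factors of ∂_2 are all 1, so H_1 ≅ Z^5.
  H_2: rank ker ∂_2 − rank ∂_3 = (5 − 5) − 0 = 0, and there is no ∂_3, so H_2 ≅ 0.

(K is a triangulation of the disjoint union of the Möbius band and a wedge of 4 circles.)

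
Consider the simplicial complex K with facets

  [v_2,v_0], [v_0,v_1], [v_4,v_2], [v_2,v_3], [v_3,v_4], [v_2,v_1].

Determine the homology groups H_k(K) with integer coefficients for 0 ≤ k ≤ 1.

H_0 ≅ Z,  H_1 ≅ Z^2.

We work with the vertex ordering v_0 < v_1 < v_2 < v_3 < v_4. The simplices of K, each written with vertices in increasing order, are:

  0-simplices (5): [v_0], [v_1], [v_2], [v_3], [v_4]
  1-simplices (6): [v_0,v_1], [v_0,v_2], [v_1,v_2], [v_2,v_3], [v_2,v_4], [v_3,v_4]

giving chain groups C_0 ≅ Z^5, C_1 ≅ Z^6.

The boundary map ∂_1: C_1 → C_0 sends each edge [p,q] (with p < q) to q − p. For instance
  ∂[v_0,v_2] = [v_2] − [v_0].
The 5×6 boundary matrix has rank 4 and Smith normal form diag(1,1,1,1).

From H_k ≅ ker(∂_k) / im(∂_{k+1}) we obtain:

  H_0: rank C_0 − rank ∂_1 = 5 − 4 = 1, and the invariant factors of ∂_1 are all 1, so H_0 = Z.
  H_1: rank ker ∂_1 − rank ∂_2 = (6 − 4) − 0 = 2, and there is no ∂_2, so H_1 = Z^2.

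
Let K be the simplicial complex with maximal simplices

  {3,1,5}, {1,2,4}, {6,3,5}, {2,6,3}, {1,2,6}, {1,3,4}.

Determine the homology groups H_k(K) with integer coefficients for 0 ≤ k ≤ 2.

H_0 = Z,  H_1 = Z,  H_2 = 0.

Fix the vertex order 1 < 2 < 3 < 4 < 5 < 6 and write every simplex with vertices in increasing order. Then dim K = 2 and the simplices of K are:

  0-simplices (6): [1], [2], [3], [4], [5], [6]
  1-simplices (12): [1,2], [1,3], [1,4], [1,5], [1,6], [2,3], [2,4], [2,6], [3,4], [3,5], [3,6], [5,6]
  2-simplices (6): [1,2,4], [1,2,6], [1,3,4], [1,3,5], [2,3,6], [3,5,6]

giving chain groups C_0 ≅ Z^6, C_1 ≅ Z^12, C_2 ≅ Z^6.

∂_1: C_1 → C_0 is given by ∂[p,q] = [q] − [p]. For instance
  ∂[1,2] = [2] − [1].
This gives a 6×12 integer matrix of rank 5; reducing to Smith normal form yields diagonal entries (1,1,1,1,1).

Boundary ∂_2: C_2 → C_1 maps a triangle to the signed sum of its edges. For instance
  ∂[2,3,6] = [3,6] − [2,6] + [2,3],
  ∂[1,2,6] = [2,6] − [1,6] + [1,2].
The 12×6 boundary matrix has rank 6 and Smith normal form diag(1,1,1,1,1,1).

Computing H_k = (kernel of ∂_k) / (image of ∂_{k+1}):

  H_0: rank C_0 − rank ∂_1 = 6 − 5 = 1, and the invariant factors of ∂_1 are all 1, so H_0 ≅ Z.
  H_1: rank ker ∂_1 − rank ∂_2 = (12 − 5) − 6 = 1, and the invariant factors of ∂_2 are all 1, so H_1 ≅ Z.
  H_2: rank ker ∂_2 − rank ∂_3 = (6 − 6) − 0 = 0, and there is no ∂_3, so H_2 ≅ 0.

(K is a triangulation of the cylinder S^1 x I.)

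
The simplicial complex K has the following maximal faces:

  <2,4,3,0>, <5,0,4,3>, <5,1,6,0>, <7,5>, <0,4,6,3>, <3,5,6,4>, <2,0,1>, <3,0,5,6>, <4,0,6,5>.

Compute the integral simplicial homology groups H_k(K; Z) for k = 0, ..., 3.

H_0 = Z,  H_1 = 0,  H_2 = 0,  H_3 = Z.

Order the vertices as 0 < 1 < 2 < 3 < 4 < 5 < 6 < 7. Listing each simplex with vertices in this order, K has dimension 3 with simplices:

  0-simplices (8): [0], [1], [2], [3], [4], [5], [6], [7]
  1-simplices (18): [0,1], [0,2], [0,3], [0,4], [0,5], [0,6], [1,2], [1,5], [1,6], [2,3], [2,4], [3,4], [3,5], [3,6], [4,5], [4,6], [5,6], [5,7]
  2-simplices (17): [0,1,2], [0,1,5], [0,1,6], [0,2,3], [0,2,4], [0,3,4], [0,3,5], [0,3,6], [0,4,5], [0,4,6], [0,5,6], [1,5,6], [2,3,4], [3,4,5], [3,4,6], [3,5,6], [4,5,6]
  3-simplices (7): [0,1,5,6], [0,2,3,4], [0,3,4,5], [0,3,4,6], [0,3,5,6], [0,4,5,6], [3,4,5,6]

giving chain groups C_0 ≅ Z^8, C_1 ≅ Z^18, C_2 ≅ Z^17, C_3 ≅ Z^7.

The boundary map ∂_1: C_1 → C_0 maps an edge to its endpoints' difference, ∂[p,q] = q − p. For instance
  ∂[1,2] = [2] − [1].
The 8×18 boundary matrix has rank 7 and Smith normal form diag(1,1,1,1,1,1,1).

The boundary map ∂_2: C_2 → C_1 sends each 2-simplex [p,q,r] to [q,r] − [p,r] + [p,q]. For instance
  ∂[0,2,4] = [2,4] − [0,4] + [0,2],
  ∂[0,3,5] = [3,5] − [0,5] + [0,3].
The resulting 18×17 matrix has rank 11, and its Smith normal form has invariant factors (1,1,1,1,1,1,1,1,1,1,1).

∂_3: C_3 → C_2 sends each 3-simplex σ to the alternating sum Σ_i (−1)^i (σ with its i-th vertex removed). For instance
  ∂[0,1,5,6] = [1,5,6] − [0,5,6] + [0,1,6] − [0,1,5],
  ∂[0,4,5,6] = [4,5,6] − [0,5,6] + [0,4,6] − [0,4,5].
The resulting 17×7 matrix has rank 6, and its Smith normal form has invariant factors (1,1,1,1,1,1).

Reading off H_k = ker ∂_k / im ∂_{k+1}:

  H_0: rank C_0 − rank ∂_1 = 8 − 7 = 1, and the invariant factors of ∂_1 are all 1, so H_0 = Z.
  H_1: rank ker ∂_1 − rank ∂_2 = (18 − 7) − 11 = 0, and the invariant factors of ∂_2 are all 1, so H_1 = 0.
  H_2: rank ker ∂_2 − rank ∂_3 = (17 − 11) − 6 = 0, and the invariant factors of ∂_3 are all 1, so H_2 = 0.
  H_3: rank ker ∂_3 − rank ∂_4 = (7 − 6) − 0 = 1, and there is no ∂_4, so H_3 = Z.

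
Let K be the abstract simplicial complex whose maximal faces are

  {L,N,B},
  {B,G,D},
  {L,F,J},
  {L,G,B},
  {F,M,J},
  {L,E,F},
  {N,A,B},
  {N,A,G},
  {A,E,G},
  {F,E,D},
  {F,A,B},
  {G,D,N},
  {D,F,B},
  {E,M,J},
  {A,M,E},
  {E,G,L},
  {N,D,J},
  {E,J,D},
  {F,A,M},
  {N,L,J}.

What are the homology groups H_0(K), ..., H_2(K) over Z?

H_0 = Z,  H_1 = Z × Z/2,  H_2 = 0.

Order the vertices as A < B < D < E < F < G < J < L < M < N. Listing each simplex with vertices in this order, K has dimension 2 with simplices:

  0-simplices (10): A, B, D, E, F, G, J, L, M, N
  1-simplices (30): AB, AE, AF, AG, AM, AN, BD, BF, BG, BL, BN, DE, DF, DG, DJ, DN, EF, EG, EJ, EL, EM, FJ, FL, FM, GL, GN, JL, JM, JN, LN
  2-simplices (20): ABF, ABN, AEG, AEM, AFM, AGN, BDF, BDG, BGL, BLN, DEF, DEJ, DGN, DJN, EFL, EGL, EJM, FJL, FJM, JLN

so the chain groups are C_0 ≅ Z^10, C_1 ≅ Z^30, C_2 ≅ Z^20.

∂_1: C_1 → C_0 maps an edge to its endpoints' difference, ∂[p,q] = q − p. For instance
  ∂DF = F − D.
As a 10×30 matrix over Z this has rank 9, with invariant factors (1,1,1,1,1,1,1,1,1).

∂_2: C_2 → C_1 acts by ∂[p,q,r] = [q,r] − [p,r] + [p,q]. For instance
  ∂AFM = FM − AM + AF,
  ∂DEF = EF − DF + DE.
The resulting 30×20 matrix has rank 20, and its Smith normal form has invariant factors (1,1,1,1,1,1,1,1,1,1,1,1,1,1,1,1,1,1,1,2).

Reading off H_k = ker ∂_k / im ∂_{k+1}:

  H_0: rank C_0 − rank ∂_1 = 10 − 9 = 1, and the invariant factors of ∂_1 are all 1, so H_0 ≅ Z.
  H_1: rank ker ∂_1 − rank ∂_2 = (30 − 9) − 20 = 1, and ∂_2 has invariant factor 2 > 1, so H_1 ≅ Z × Z/2.
  H_2: rank ker ∂_2 − rank ∂_3 = (20 − 20) − 0 = 0, and there is no ∂_3, so H_2 ≅ 0.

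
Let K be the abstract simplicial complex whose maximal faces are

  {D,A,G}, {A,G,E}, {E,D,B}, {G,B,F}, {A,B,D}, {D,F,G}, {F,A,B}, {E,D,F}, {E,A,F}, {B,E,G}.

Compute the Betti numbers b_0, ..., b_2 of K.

b_0 = 1, b_1 = 0, b_2 = 0.

We work with the vertex ordering A < B < D < E < F < G. The simplices of K, each written with vertices in increasing order, are:

  0-simplices (6): A, B, D, E, F, G
  1-simplices (15): AB, AD, AE, AF, AG, BD, BE, BF, BG, DE, DF, DG, EF, EG, FG
  2-simplices (10): ABD, ABF, ADG, AEF, AEG, BDE, BEG, BFG, DEF, DFG

Hence C_0 ≅ Z^6, C_1 ≅ Z^15, C_2 ≅ Z^10.

∂_1: C_1 → C_0 is given by ∂[p,q] = [q] − [p].
The resulting 6×15 matrix has rank 5, and its Smith normal form has invariant factors (1,1,1,1,1).

Boundary ∂_2: C_2 → C_1 maps a triangle to the signed sum of its edges. For instance
  ∂AEG = EG − AG + AE,
  ∂ABF = BF − AF + AB.
This gives a 15×10 integer matrix of rank 10; reducing to Smith normal form yields diagonal entries (1,1,1,1,1,1,1,1,1,2).

From H_k ≅ ker(∂_k) / im(∂_{k+1}) we obtain:

  H_0: rank C_0 − rank ∂_1 = 6 − 5 = 1, and the invariant factors of ∂_1 are all 1, so H_0 ≅ Z.
  H_1: rank ker ∂_1 − rank ∂_2 = (15 − 5) − 10 = 0, and ∂_2 has invariant factor 2 > 1, so H_1 ≅ Z/2.
  H_2: rank ker ∂_2 − rank ∂_3 = (10 − 10) − 0 = 0, and there is no ∂_3, so H_2 ≅ 0.

Hence the Betti numbers are b_0 = 1, b_1 = 0, b_2 = 0.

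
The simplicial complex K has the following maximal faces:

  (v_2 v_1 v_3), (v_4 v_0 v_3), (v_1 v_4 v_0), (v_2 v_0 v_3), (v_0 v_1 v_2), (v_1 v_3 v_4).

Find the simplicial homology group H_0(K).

Take the total order v_0 < v_1 < v_2 < v_3 < v_4 on the vertex set. Then K (dimension 2) consists of the simplices:

  0-simplices (5): [v_0], [v_1], [v_2], [v_3], [v_4]
  1-simplices (9): [v_0,v_1], [v_0,v_2], [v_0,v_3], [v_0,v_4], [v_1,v_2], [v_1,v_3], [v_1,v_4], [v_2,v_3], [v_3,v_4]
  2-simplices (6): [v_0,v_1,v_2], [v_0,v_1,v_4], [v_0,v_2,v_3], [v_0,v_3,v_4], [v_1,v_2,v_3], [v_1,v_3,v_4]

so the chain groups are C_0 ≅ Z^5, C_1 ≅ Z^9, C_2 ≅ Z^6.

Boundary ∂_1: C_1 → C_0 is given by ∂[p,q] = [q] − [p]. For instance
  ∂[v_1,v_2] = [v_2] − [v_1].
The 5×9 boundary matrix has rank 4 and Smith normal form diag(1,1,1,1).

∂_2: C_2 → C_1 sends each 2-simplex [p,q,r] to [q,r] − [p,r] + [p,q]. For instance
  ∂[v_0,v_1,v_4] = [v_1,v_4] − [v_0,v_4] + [v_0,v_1],
  ∂[v_0,v_3,v_4] = [v_3,v_4] − [v_0,v_4] + [v_0,v_3].
The resulting 9×6 matrix has rank 5, and its Smith normal form has invariant factors (1,1,1,1,1).

Reading off H_k = ker ∂_k / im ∂_{k+1}:

  H_0: rank C_0 − rank ∂_1 = 5 − 4 = 1, and the invariant factors of ∂_1 are all 1, so H_0 ≅ Z.

H_0 ≅ Z.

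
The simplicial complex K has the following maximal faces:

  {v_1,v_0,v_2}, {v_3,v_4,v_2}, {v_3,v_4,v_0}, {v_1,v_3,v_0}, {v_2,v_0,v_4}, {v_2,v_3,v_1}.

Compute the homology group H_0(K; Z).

Take the total order v_0 < v_1 < v_2 < v_3 < v_4 on the vertex set. Then K (dimension 2) consists of the simplices:

  0-simplices (5): [v_0], [v_1], [v_2], [v_3], [v_4]
  1-simplices (9): [v_0,v_1], [v_0,v_2], [v_0,v_3], [v_0,v_4], [v_1,v_2], [v_1,v_3], [v_2,v_3], [v_2,v_4], [v_3,v_4]
  2-simplices (6): [v_0,v_1,v_2], [v_0,v_1,v_3], [v_0,v_2,v_4], [v_0,v_3,v_4], [v_1,v_2,v_3], [v_2,v_3,v_4]

so the chain groups are C_0 ≅ Z^5, C_1 ≅ Z^9, C_2 ≅ Z^6.

Boundary ∂_1: C_1 → C_0 sends each edge [p,q] (with p < q) to q − p.
This gives a 5×9 integer matrix of rank 4; reducing to Smith normal form yields diagonal entries (1,1,1,1).

∂_2: C_2 → C_1 acts by ∂[p,q,r] = [q,r] − [p,r] + [p,q]. For instance
  ∂[v_0,v_2,v_4] = [v_2,v_4] − [v_0,v_4] + [v_0,v_2],
  ∂[v_1,v_2,v_3] = [v_2,v_3] − [v_1,v_3] + [v_1,v_2].
The 9×6 boundary matrix has rank 5 and Smith normal form diag(1,1,1,1,1).

Computing H_k = (kernel of ∂_k) / (image of ∂_{k+1}):

  H_0: rank C_0 − rank ∂_1 = 5 − 4 = 1, and the invariant factors of ∂_1 are all 1, so H_0 ≅ Z.

(K is a triangulation of the 2-sphere S^2.)

H_0 ≅ Z.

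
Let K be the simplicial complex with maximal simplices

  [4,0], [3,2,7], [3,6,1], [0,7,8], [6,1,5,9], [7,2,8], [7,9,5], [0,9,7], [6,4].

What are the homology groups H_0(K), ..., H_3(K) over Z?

K has 10 vertices, 20 edges, 10 triangles, 1 3-simplex.
rank ∂_0 = 0, rank ∂_1 = 9 ⇒ b_0 = 10 − 0 − 9 = 1; all invariant factors of ∂_1 are 1 so no torsion. So H_0 = Z.
rank ∂_1 = 9, rank ∂_2 = 9 ⇒ b_1 = 20 − 9 − 9 = 2; all invariant factors of ∂_2 are 1 so no torsion. So H_1 = Z^2.
rank ∂_2 = 9, rank ∂_3 = 1 ⇒ b_2 = 10 − 9 − 1 = 0; all invariant factors of ∂_3 are 1 so no torsion. So H_2 = 0.
rank ∂_3 = 1, rank ∂_4 = 0 ⇒ b_3 = 1 − 1 − 0 = 0. So H_3 = 0.

H_0 = Z,  H_1 = Z^2,  H_2 = 0,  H_3 = 0.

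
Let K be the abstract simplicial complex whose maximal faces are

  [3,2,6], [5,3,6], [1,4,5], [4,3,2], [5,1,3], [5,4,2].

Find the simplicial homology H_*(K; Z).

H_0 ≅ Z,  H_1 ≅ Z,  H_2 = 0.

Order the vertices as 1 < 2 < 3 < 4 < 5 < 6. Listing each simplex with vertices in this order, K has dimension 2 with simplices:

  0-simplices (6): [1], [2], [3], [4], [5], [6]
  1-simplices (12): [1,3], [1,4], [1,5], [2,3], [2,4], [2,5], [2,6], [3,4], [3,5], [3,6], [4,5], [5,6]
  2-simplices (6): [1,3,5], [1,4,5], [2,3,4], [2,3,6], [2,4,5], [3,5,6]

so the chain groups are C_0 ≅ Z^6, C_1 ≅ Z^12, C_2 ≅ Z^6.

∂_1: C_1 → C_0 is given by ∂[p,q] = [q] − [p]. For instance
  ∂[2,3] = [3] − [2].
The 6×12 boundary matrix has rank 5 and Smith normal form diag(1,1,1,1,1).

∂_2: C_2 → C_1 maps a triangle to the signed sum of its edges. For instance
  ∂[2,3,4] = [3,4] − [2,4] + [2,3],
  ∂[3,5,6] = [5,6] − [3,6] + [3,5].
The 12×6 boundary matrix has rank 6 and Smith normal form diag(1,1,1,1,1,1).

Reading off H_k = ker ∂_k / im ∂_{k+1}:

  H_0: rank C_0 − rank ∂_1 = 6 − 5 = 1, and the invariant factors of ∂_1 are all 1, so H_0 ≅ Z.
  H_1: rank ker ∂_1 − rank ∂_2 = (12 − 5) − 6 = 1, and the invariant factors of ∂_2 are all 1, so H_1 ≅ Z.
  H_2: rank ker ∂_2 − rank ∂_3 = (6 − 6) − 0 = 0, and there is no ∂_3, so H_2 ≅ 0.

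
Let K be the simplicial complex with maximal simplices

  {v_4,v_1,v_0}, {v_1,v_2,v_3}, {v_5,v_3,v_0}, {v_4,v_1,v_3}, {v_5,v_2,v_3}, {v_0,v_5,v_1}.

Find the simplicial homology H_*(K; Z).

H_0 ≅ Z,  H_1 ≅ Z,  H_2 = 0.

Order the vertices as v_0 < v_1 < v_2 < v_3 < v_4 < v_5. Listing each simplex with vertices in this order, K has dimension 2 with simplices:

  0-simplices (6): [v_0], [v_1], [v_2], [v_3], [v_4], [v_5]
  1-simplices (12): [v_0,v_1], [v_0,v_3], [v_0,v_4], [v_0,v_5], [v_1,v_2], [v_1,v_3], [v_1,v_4], [v_1,v_5], [v_2,v_3], [v_2,v_5], [v_3,v_4], [v_3,v_5]
  2-simplices (6): [v_0,v_1,v_4], [v_0,v_1,v_5], [v_0,v_3,v_5], [v_1,v_2,v_3], [v_1,v_3,v_4], [v_2,v_3,v_5]

giving chain groups C_0 ≅ Z^6, C_1 ≅ Z^12, C_2 ≅ Z^6.

The boundary map ∂_1: C_1 → C_0 maps an edge to its endpoints' difference, ∂[p,q] = q − p. For instance
  ∂[v_2,v_3] = [v_3] − [v_2].
This gives a 6×12 integer matrix of rank 5; reducing to Smith normal form yields diagonal entries (1,1,1,1,1).

Boundary ∂_2: C_2 → C_1 maps a triangle to the signed sum of its edges. For instance
  ∂[v_0,v_3,v_5] = [v_3,v_5] − [v_0,v_5] + [v_0,v_3],
  ∂[v_0,v_1,v_4] = [v_1,v_4] − [v_0,v_4] + [v_0,v_1].
As a 12×6 matrix over Z this has rank 6, with invariant factors (1,1,1,1,1,1).

Reading off H_k = ker ∂_k / im ∂_{k+1}:

  H_0: rank C_0 − rank ∂_1 = 6 − 5 = 1, and the invariant factors of ∂_1 are all 1, so H_0 = Z.
  H_1: rank ker ∂_1 − rank ∂_2 = (12 − 5) − 6 = 1, and the invariant factors of ∂_2 are all 1, so H_1 = Z.
  H_2: rank ker ∂_2 − rank ∂_3 = (6 − 6) − 0 = 0, and there is no ∂_3, so H_2 = 0.

As a check, the Euler characteristic is 6 − 12 + 6 = 0, which agrees with 1 − 1 + 0 = 0.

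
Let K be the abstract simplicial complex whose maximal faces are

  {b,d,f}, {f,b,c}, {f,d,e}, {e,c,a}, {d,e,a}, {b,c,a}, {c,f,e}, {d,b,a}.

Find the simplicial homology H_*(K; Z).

K has 6 vertices, 12 edges, 8 triangles.
rank ∂_0 = 0, rank ∂_1 = 5 ⇒ b_0 = 6 − 0 − 5 = 1; all invariant factors of ∂_1 are 1 so no torsion. So H_0 ≅ Z.
rank ∂_1 = 5, rank ∂_2 = 7 ⇒ b_1 = 12 − 5 − 7 = 0; all invariant factors of ∂_2 are 1 so no torsion. So H_1 ≅ 0.
rank ∂_2 = 7, rank ∂_3 = 0 ⇒ b_2 = 8 − 7 − 0 = 1. So H_2 ≅ Z.

H_0 ≅ Z,  H_1 = 0,  H_2 ≅ Z.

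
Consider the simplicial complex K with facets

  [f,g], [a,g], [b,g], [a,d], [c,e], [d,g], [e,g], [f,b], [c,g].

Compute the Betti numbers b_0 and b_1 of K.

Take the total order a < b < c < d < e < f < g on the vertex set. Then K (dimension 1) consists of the simplices:

  0-simplices (7): a, b, c, d, e, f, g
  1-simplices (9): ad, ag, bf, bg, ce, cg, dg, eg, fg

Hence C_0 ≅ Z^7, C_1 ≅ Z^9.

Boundary ∂_1: C_1 → C_0 sends each edge [p,q] (with p < q) to q − p. For instance
  ∂bf = f − b.
The 7×9 boundary matrix has rank 6 and Smith normal form diag(1,1,1,1,1,1).

Reading off H_k = ker ∂_k / im ∂_{k+1}:

  H_0: rank C_0 − rank ∂_1 = 7 − 6 = 1, and the invariant factors of ∂_1 are all 1, so H_0 ≅ Z.
  H_1: rank ker ∂_1 − rank ∂_2 = (9 − 6) − 0 = 3, and there is no ∂_2, so H_1 ≅ Z^3.

Hence the Betti numbers are b_0 = 1, b_1 = 3.

b_0 = 1, b_1 = 3.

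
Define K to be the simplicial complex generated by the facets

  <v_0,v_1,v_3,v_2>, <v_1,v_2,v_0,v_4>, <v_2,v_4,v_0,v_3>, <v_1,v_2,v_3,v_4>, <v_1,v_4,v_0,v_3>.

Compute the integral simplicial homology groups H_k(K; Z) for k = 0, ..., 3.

K has 5 vertices, 10 edges, 10 triangles, 5 3-simplices.
rank ∂_0 = 0, rank ∂_1 = 4 ⇒ b_0 = 5 − 0 − 4 = 1; all invariant factors of ∂_1 are 1 so no torsion. So H_0 = Z.
rank ∂_1 = 4, rank ∂_2 = 6 ⇒ b_1 = 10 − 4 − 6 = 0; all invariant factors of ∂_2 are 1 so no torsion. So H_1 = 0.
rank ∂_2 = 6, rank ∂_3 = 4 ⇒ b_2 = 10 − 6 − 4 = 0; all invariant factors of ∂_3 are 1 so no torsion. So H_2 = 0.
rank ∂_3 = 4, rank ∂_4 = 0 ⇒ b_3 = 5 − 4 − 0 = 1. So H_3 = Z.

H_0 ≅ Z,  H_1 = 0,  H_2 = 0,  H_3 ≅ Z.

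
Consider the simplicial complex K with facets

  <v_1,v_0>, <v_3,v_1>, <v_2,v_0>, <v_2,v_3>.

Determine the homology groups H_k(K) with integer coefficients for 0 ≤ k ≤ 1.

H_0 = Z,  H_1 = Z.

We work with the vertex ordering v_0 < v_1 < v_2 < v_3. The simplices of K, each written with vertices in increasing order, are:

  0-simplices (4): [v_0], [v_1], [v_2], [v_3]
  1-simplices (4): [v_0,v_1], [v_0,v_2], [v_1,v_3], [v_2,v_3]

Hence C_0 ≅ Z^4, C_1 ≅ Z^4.

∂_1: C_1 → C_0 sends each edge [p,q] (with p < q) to q − p.
The 4×4 boundary matrix has rank 3 and Smith normal form diag(1,1,1).

Computing H_k = (kernel of ∂_k) / (image of ∂_{k+1}):

  H_0: rank C_0 − rank ∂_1 = 4 − 3 = 1, and the invariant factors of ∂_1 are all 1, so H_0 ≅ Z.
  H_1: rank ker ∂_1 − rank ∂_2 = (4 − 3) − 0 = 1, and there is no ∂_2, so H_1 ≅ Z.

As a check, the Euler characteristic is 4 − 4 = 0, which agrees with 1 − 1 = 0.
(K is a triangulation of the circle S^1.)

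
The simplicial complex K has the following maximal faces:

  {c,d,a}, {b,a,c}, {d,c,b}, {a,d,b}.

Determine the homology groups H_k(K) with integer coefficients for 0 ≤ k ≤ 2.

H_0 = Z,  H_1 = 0,  H_2 = Z.

K has 4 vertices, 6 edges, 4 triangles.
rank ∂_0 = 0, rank ∂_1 = 3 ⇒ b_0 = 4 − 0 − 3 = 1; all invariant factors of ∂_1 are 1 so no torsion. So H_0 = Z.
rank ∂_1 = 3, rank ∂_2 = 3 ⇒ b_1 = 6 − 3 − 3 = 0; all invariant factors of ∂_2 are 1 so no torsion. So H_1 = 0.
rank ∂_2 = 3, rank ∂_3 = 0 ⇒ b_2 = 4 − 3 − 0 = 1. So H_2 = Z.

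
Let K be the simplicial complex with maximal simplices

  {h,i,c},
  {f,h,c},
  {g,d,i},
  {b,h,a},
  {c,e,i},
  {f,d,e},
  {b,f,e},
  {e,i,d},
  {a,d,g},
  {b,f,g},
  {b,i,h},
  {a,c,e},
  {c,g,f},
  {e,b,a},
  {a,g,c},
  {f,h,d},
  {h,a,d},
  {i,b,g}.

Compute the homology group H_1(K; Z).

Take the total order a < b < c < d < e < f < g < h < i on the vertex set. Then K (dimension 2) consists of the simplices:

  0-simplices (9): a, b, c, d, e, f, g, h, i
  1-simplices (27): ab, ac, ad, ae, ag, ah, be, bf, bg, bh, bi, ce, cf, cg, ch, ci, de, df, dg, dh, di, ef, ei, fg, fh, gi, hi
  2-simplices (18): abe, abh, ace, acg, adg, adh, bef, bfg, bgi, bhi, cei, cfg, cfh, chi, def, dei, dfh, dgi

so the chain groups are C_0 ≅ Z^9, C_1 ≅ Z^27, C_2 ≅ Z^18.

The boundary map ∂_1: C_1 → C_0 maps an edge to its endpoints' difference, ∂[p,q] = q − p. For instance
  ∂bf = f − b.
The resulting 9×27 matrix has rank 8, and its Smith normal form has invariant factors (1,1,1,1,1,1,1,1).

Boundary ∂_2: C_2 → C_1 acts by ∂[p,q,r] = [q,r] − [p,r] + [p,q]. For instance
  ∂chi = hi − ci + ch,
  ∂dei = ei − di + de.
The 27×18 boundary matrix has rank 17 and Smith normal form diag(1,1,1,1,1,1,1,1,1,1,1,1,1,1,1,1,1).

Computing H_k = (kernel of ∂_k) / (image of ∂_{k+1}):

  H_1: rank ker ∂_1 − rank ∂_2 = (27 − 8) − 17 = 2, and the invariant factors of ∂_2 are all 1, so H_1 ≅ Z^2.

(K is a triangulation of the torus T^2.)

H_1 ≅ Z^2.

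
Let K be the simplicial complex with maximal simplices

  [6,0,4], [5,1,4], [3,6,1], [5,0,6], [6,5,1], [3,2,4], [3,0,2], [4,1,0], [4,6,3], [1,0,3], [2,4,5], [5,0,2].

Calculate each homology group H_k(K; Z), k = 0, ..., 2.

H_0 ≅ Z,  H_1 ≅ Z_2,  H_2 = 0.

We work with the vertex ordering 0 < 1 < 2 < 3 < 4 < 5 < 6. The simplices of K, each written with vertices in increasing order, are:

  0-simplices (7): [0], [1], [2], [3], [4], [5], [6]
  1-simplices (18): [0,1], [0,2], [0,3], [0,4], [0,5], [0,6], [1,3], [1,4], [1,5], [1,6], [2,3], [2,4], [2,5], [3,4], [3,6], [4,5], [4,6], [5,6]
  2-simplices (12): [0,1,3], [0,1,4], [0,2,3], [0,2,5], [0,4,6], [0,5,6], [1,3,6], [1,4,5], [1,5,6], [2,3,4], [2,4,5], [3,4,6]

giving chain groups C_0 ≅ Z^7, C_1 ≅ Z^18, C_2 ≅ Z^12.

∂_1: C_1 → C_0 sends each edge [p,q] (with p < q) to q − p. For instance
  ∂[0,4] = [4] − [0].
The resulting 7×18 matrix has rank 6, and its Smith normal form has invariant factors (1,1,1,1,1,1).

The boundary map ∂_2: C_2 → C_1 acts by ∂[p,q,r] = [q,r] − [p,r] + [p,q]. For instance
  ∂[1,3,6] = [3,6] − [1,6] + [1,3],
  ∂[2,3,4] = [3,4] − [2,4] + [2,3].
The resulting 18×12 matrix has rank 12, and its Smith normal form has invariant factors (1,1,1,1,1,1,1,1,1,1,1,2).

Now H_k = ker ∂_k / im ∂_{k+1}, so:

  H_0: rank C_0 − rank ∂_1 = 7 − 6 = 1, and the invariant factors of ∂_1 are all 1, so H_0 ≅ Z.
  H_1: rank ker ∂_1 − rank ∂_2 = (18 − 6) − 12 = 0, and ∂_2 has invariant factor 2 > 1, so H_1 ≅ Z_2.
  H_2: rank ker ∂_2 − rank ∂_3 = (12 − 12) − 0 = 0, and there is no ∂_3, so H_2 ≅ 0.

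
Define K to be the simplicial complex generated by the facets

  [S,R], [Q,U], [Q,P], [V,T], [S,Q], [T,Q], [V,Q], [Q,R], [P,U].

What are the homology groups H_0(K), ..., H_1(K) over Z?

Take the total order P < Q < R < S < T < U < V on the vertex set. Then K (dimension 1) consists of the simplices:

  0-simplices (7): P, Q, R, S, T, U, V
  1-simplices (9): PQ, PU, QR, QS, QT, QU, QV, RS, TV

so the chain groups are C_0 ≅ Z^7, C_1 ≅ Z^9.

Boundary ∂_1: C_1 → C_0 maps an edge to its endpoints' difference, ∂[p,q] = q − p. For instance
  ∂QS = S − Q.
The resulting 7×9 matrix has rank 6, and its Smith normal form has invariant factors (1,1,1,1,1,1).

Reading off H_k = ker ∂_k / im ∂_{k+1}:

  H_0: rank C_0 − rank ∂_1 = 7 − 6 = 1, and the invariant factors of ∂_1 are all 1, so H_0 = Z.
  H_1: rank ker ∂_1 − rank ∂_2 = (9 − 6) − 0 = 3, and there is no ∂_2, so H_1 = Z^3.

(K is a triangulation of a wedge of 3 circles.)

H_0 ≅ Z,  H_1 ≅ Z^3.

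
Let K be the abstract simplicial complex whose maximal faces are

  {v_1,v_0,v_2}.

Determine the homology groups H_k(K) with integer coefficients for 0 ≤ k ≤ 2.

H_0 = Z,  H_1 = 0,  H_2 = 0.

Fix the vertex order v_0 < v_1 < v_2 and write every simplex with vertices in increasing order. Then dim K = 2 and the simplices of K are:

  0-simplices (3): [v_0], [v_1], [v_2]
  1-simplices (3): [v_0,v_1], [v_0,v_2], [v_1,v_2]
  2-simplices (1): [v_0,v_1,v_2]

so the chain groups are C_0 ≅ Z^3, C_1 ≅ Z^3, C_2 ≅ Z^1.

Boundary ∂_1: C_1 → C_0 maps an edge to its endpoints' difference, ∂[p,q] = q − p. For instance
  ∂[v_0,v_2] = [v_2] − [v_0].
This gives a 3×3 integer matrix of rank 2; reducing to Smith normal form yields diagonal entries (1,1).

The boundary map ∂_2: C_2 → C_1 maps a triangle to the signed sum of its edges. For instance
  ∂[v_0,v_1,v_2] = [v_1,v_2] − [v_0,v_2] + [v_0,v_1].
As a 3×1 matrix over Z this has rank 1, with invariant factors (1).

From H_k ≅ ker(∂_k) / im(∂_{k+1}) we obtain:

  H_0: rank C_0 − rank ∂_1 = 3 − 2 = 1, and the invariant factors of ∂_1 are all 1, so H_0 = Z.
  H_1: rank ker ∂_1 − rank ∂_2 = (3 − 2) − 1 = 0, and the invariant factors of ∂_2 are all 1, so H_1 = 0.
  H_2: rank ker ∂_2 − rank ∂_3 = (1 − 1) − 0 = 0, and there is no ∂_3, so H_2 = 0.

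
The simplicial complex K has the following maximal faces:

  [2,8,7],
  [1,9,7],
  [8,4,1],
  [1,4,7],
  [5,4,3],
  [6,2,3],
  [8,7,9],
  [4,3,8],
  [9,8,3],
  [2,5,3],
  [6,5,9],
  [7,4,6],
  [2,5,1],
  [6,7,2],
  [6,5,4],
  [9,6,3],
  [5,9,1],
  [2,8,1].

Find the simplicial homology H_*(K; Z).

H_0 ≅ Z,  H_1 ≅ Z ⊕ Z/2Z,  H_2 = 0.

We work with the vertex ordering 1 < 2 < 3 < 4 < 5 < 6 < 7 < 8 < 9. The simplices of K, each written with vertices in increasing order, are:

  0-simplices (9): [1], [2], [3], [4], [5], [6], [7], [8], [9]
  1-simplices (27): (27 of them)
  2-simplices (18): [1,2,5], [1,2,8], [1,4,7], [1,4,8], [1,5,9], [1,7,9], [2,3,5], [2,3,6], [2,6,7], [2,7,8], [3,4,5], [3,4,8], [3,6,9], [3,8,9], [4,5,6], [4,6,7], [5,6,9], [7,8,9]

giving chain groups C_0 ≅ Z^9, C_1 ≅ Z^27, C_2 ≅ Z^18.

Boundary ∂_1: C_1 → C_0 is given by ∂[p,q] = [q] − [p]. For instance
  ∂[2,8] = [8] − [2].
As a 9×27 matrix over Z this has rank 8, with invariant factors (1,1,1,1,1,1,1,1).

∂_2: C_2 → C_1 sends each 2-simplex [p,q,r] to [q,r] − [p,r] + [p,q]. For instance
  ∂[1,4,7] = [4,7] − [1,7] + [1,4],
  ∂[5,6,9] = [6,9] − [5,9] + [5,6].
This gives a 27×18 integer matrix of rank 18; reducing to Smith normal form yields diagonal entries (1,1,1,1,1,1,1,1,1,1,1,1,1,1,1,1,1,2).

Reading off H_k = ker ∂_k / im ∂_{k+1}:

  H_0: rank C_0 − rank ∂_1 = 9 − 8 = 1, and the invariant factors of ∂_1 are all 1, so H_0 = Z.
  H_1: rank ker ∂_1 − rank ∂_2 = (27 − 8) − 18 = 1, and ∂_2 has invariant factor 2 > 1, so H_1 = Z ⊕ Z/2Z.
  H_2: rank ker ∂_2 − rank ∂_3 = (18 − 18) − 0 = 0, and there is no ∂_3, so H_2 = 0.

As a check, the Euler characteristic is 9 − 27 + 18 = 0, which agrees with 1 − 1 + 0 = 0.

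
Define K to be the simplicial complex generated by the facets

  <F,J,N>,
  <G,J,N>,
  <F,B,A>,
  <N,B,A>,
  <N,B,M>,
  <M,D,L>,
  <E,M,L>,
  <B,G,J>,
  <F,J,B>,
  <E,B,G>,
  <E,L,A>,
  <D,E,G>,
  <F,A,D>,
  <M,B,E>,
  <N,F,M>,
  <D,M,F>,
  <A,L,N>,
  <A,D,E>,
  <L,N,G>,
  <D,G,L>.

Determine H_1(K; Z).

H_1 = Z ⊕ Z/2Z.

Fix the vertex order A < B < D < E < F < G < J < L < M < N and write every simplex with vertices in increasing order. Then dim K = 2 and the simplices of K are:

  0-simplices (10): A, B, D, E, F, G, J, L, M, N
  1-simplices (30): AB, AD, AE, AF, AL, AN, BE, BF, BG, BJ, BM, BN, DE, DF, DG, DL, DM, EG, EL, EM, FJ, FM, FN, GJ, GL, GN, JN, LM, LN, MN
  2-simplices (20): ABF, ABN, ADE, ADF, AEL, ALN, BEG, BEM, BFJ, BGJ, BMN, DEG, DFM, DGL, DLM, ELM, FJN, FMN, GJN, GLN

giving chain groups C_0 ≅ Z^10, C_1 ≅ Z^30, C_2 ≅ Z^20.

Boundary ∂_1: C_1 → C_0 is given by ∂[p,q] = [q] − [p]. For instance
  ∂GL = L − G.
This gives a 10×30 integer matrix of rank 9; reducing to Smith normal form yields diagonal entries (1,1,1,1,1,1,1,1,1).

∂_2: C_2 → C_1 maps a triangle to the signed sum of its edges. For instance
  ∂BEG = EG − BG + BE,
  ∂DLM = LM − DM + DL.
The resulting 30×20 matrix has rank 20, and its Smith normal form has invariant factors (1,1,1,1,1,1,1,1,1,1,1,1,1,1,1,1,1,1,1,2).

Now H_k = ker ∂_k / im ∂_{k+1}, so:

  H_1: rank ker ∂_1 − rank ∂_2 = (30 − 9) − 20 = 1, and ∂_2 has invariant factor 2 > 1, so H_1 ≅ Z ⊕ Z/2Z.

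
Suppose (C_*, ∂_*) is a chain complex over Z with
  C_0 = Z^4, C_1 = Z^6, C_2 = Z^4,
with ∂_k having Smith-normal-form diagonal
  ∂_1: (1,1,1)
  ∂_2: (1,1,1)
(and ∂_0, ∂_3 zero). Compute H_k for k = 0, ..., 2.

H_0: b_0 = 4 − 0 − 3 = 1; torsion from ∂_1 factors > 1: none. So H_0 ≅ Z.
H_1: b_1 = 6 − 3 − 3 = 0; torsion from ∂_2 factors > 1: none. So H_1 ≅ 0.
H_2: b_2 = 4 − 3 − 0 = 1; torsion from ∂_3 factors > 1: none. So H_2 ≅ Z.

H_0 ≅ Z,  H_1 = 0,  H_2 ≅ Z.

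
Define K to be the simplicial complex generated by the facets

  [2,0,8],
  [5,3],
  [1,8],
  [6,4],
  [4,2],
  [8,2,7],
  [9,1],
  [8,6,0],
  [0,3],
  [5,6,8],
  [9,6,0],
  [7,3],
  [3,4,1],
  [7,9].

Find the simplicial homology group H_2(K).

Fix the vertex order 0 < 1 < 2 < 3 < 4 < 5 < 6 < 7 < 8 < 9 and write every simplex with vertices in increasing order. Then dim K = 2 and the simplices of K are:

  0-simplices (10): [0], [1], [2], [3], [4], [5], [6], [7], [8], [9]
  1-simplices (22): [0,2], [0,3], [0,6], [0,8], [0,9], [1,3], [1,4], [1,8], [1,9], [2,4], [2,7], [2,8], [3,4], [3,5], [3,7], [4,6], [5,6], [5,8], [6,8], [6,9], [7,8], [7,9]
  2-simplices (6): [0,2,8], [0,6,8], [0,6,9], [1,3,4], [2,7,8], [5,6,8]

giving chain groups C_0 ≅ Z^10, C_1 ≅ Z^22, C_2 ≅ Z^6.

Boundary ∂_1: C_1 → C_0 maps an edge to its endpoints' difference, ∂[p,q] = q − p.
The 10×22 boundary matrix has rank 9 and Smith normal form diag(1,1,1,1,1,1,1,1,1).

∂_2: C_2 → C_1 acts by ∂[p,q,r] = [q,r] − [p,r] + [p,q]. For instance
  ∂[1,3,4] = [3,4] − [1,4] + [1,3],
  ∂[0,6,8] = [6,8] − [0,8] + [0,6].
The 22×6 boundary matrix has rank 6 and Smith normal form diag(1,1,1,1,1,1).

Now H_k = ker ∂_k / im ∂_{k+1}, so:

  H_2: rank ker ∂_2 − rank ∂_3 = (6 − 6) − 0 = 0, and there is no ∂_3, so H_2 = 0.

H_2 ≅ 0.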